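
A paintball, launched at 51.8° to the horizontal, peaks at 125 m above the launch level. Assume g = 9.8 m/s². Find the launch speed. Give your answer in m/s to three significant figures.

63.0 m/s

At the peak v_y = 0, so v_y0 = √(2gH) = √(2 × 9.80 × 125) = 49.50 m/s.
v_y0 = v₀ sin θ ⇒ v₀ = 49.50 / sin 51.8° = 62.99 m/s.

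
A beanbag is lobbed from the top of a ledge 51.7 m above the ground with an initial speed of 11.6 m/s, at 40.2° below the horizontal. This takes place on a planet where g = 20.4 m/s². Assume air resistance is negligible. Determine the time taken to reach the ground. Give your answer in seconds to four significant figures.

1.914 s

vₓ = 11.60 cos 40.2° = 8.860 m/s; v_y0 = −7.487 m/s (downward).
The projectile lands when y = 51.7 + (−7.487) t − ½·20.4·t² = 0. Positive root: t = (−7.487 + √(7.487² + 2·20.4·51.7)) / 20.4 = (−7.487 + 46.53) / 20.4 = 1.914 s.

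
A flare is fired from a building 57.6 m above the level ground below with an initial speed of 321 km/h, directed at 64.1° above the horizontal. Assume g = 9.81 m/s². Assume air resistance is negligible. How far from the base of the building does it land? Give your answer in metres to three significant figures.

Convert: 321 km/h = 321/3.6 = 89.17 m/s.
Components: vₓ = 89.17 cos 64.1° = 38.95 m/s, v_y0 = 89.17 sin 64.1° = 80.21 m/s.
With up positive and y = 0 at the ground: y(t) = 57.6 + (80.21) t − 4.905 t². Setting y = 0 and taking the positive root: t = [80.21 + √(80.21² + 2·9.81·57.6)] / 9.81 = (80.21 + 86.97) / 9.81 = 17.04 s.
Horizontal distance: R = vₓ t = 38.95 × 17.04 = 663.8 m.

664 m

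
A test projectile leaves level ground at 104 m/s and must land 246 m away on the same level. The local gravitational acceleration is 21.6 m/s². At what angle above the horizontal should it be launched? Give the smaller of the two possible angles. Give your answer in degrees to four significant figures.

14.71°

Level-ground range R = v₀² sin(2θ)/g ⇒ sin(2θ) = gR/v₀² = 21.6 × 246 / 104² = 0.4913.
2θ = 29.42° or 180° − 29.42° = 150.6°, so θ = 14.71° or 75.29°.
The smaller angle is 14.71°.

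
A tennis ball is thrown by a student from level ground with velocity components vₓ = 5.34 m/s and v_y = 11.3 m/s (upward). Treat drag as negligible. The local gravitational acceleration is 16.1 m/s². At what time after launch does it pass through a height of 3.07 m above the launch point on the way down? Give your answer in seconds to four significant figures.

Require v_y0 t − ½ g t² = 3.07, i.e. 8.050 t² − 11.30 t + 3.07 = 0.
t = [11.30 ± √(11.30² − 2·16.1·3.07)] / 16.1 = (11.30 ± 5.370) / 16.1, so t = 0.3683 s or t = 1.035 s.
The descending-branch root is 1.035 s.

1.035 s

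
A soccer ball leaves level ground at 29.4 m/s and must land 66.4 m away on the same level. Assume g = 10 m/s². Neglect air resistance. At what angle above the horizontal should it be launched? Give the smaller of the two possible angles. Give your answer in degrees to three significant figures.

Level-ground range R = v₀² sin(2θ)/g ⇒ sin(2θ) = gR/v₀² = 10.0 × 66.4 / 29.4² = 0.7682.
2θ = 50.19° or 180° − 50.19° = 129.8°, so θ = 25.10° or 64.90°.
The smaller angle is 25.10°.

25.1°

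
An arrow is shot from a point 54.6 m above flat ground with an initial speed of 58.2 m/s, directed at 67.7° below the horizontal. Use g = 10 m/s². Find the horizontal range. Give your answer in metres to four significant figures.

Resolve: vₓ = 58.20 cos 67.7° = 22.08 m/s and v_y0 = −53.85 m/s (downward).
The projectile lands when y = 54.6 + (−53.85) t − ½·10.0·t² = 0. Positive root: t = (−53.85 + √(53.85² + 2·10.0·54.6)) / 10.0 = (−53.85 + 63.18) / 10.0 = 0.9331 s.
Horizontal distance: R = vₓ t = 22.08 × 0.9331 = 20.61 m.

20.61 m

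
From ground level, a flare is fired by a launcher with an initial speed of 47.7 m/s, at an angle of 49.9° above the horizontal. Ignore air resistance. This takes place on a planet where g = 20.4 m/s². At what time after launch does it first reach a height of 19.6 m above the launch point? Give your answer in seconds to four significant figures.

0.6583 s

vₓ = 47.70 cos 49.9° = 30.72 m/s; v_y0 = 47.70 sin 49.9° = 36.49 m/s.
Set y = v_y0 t − ½ g t² = 19.6: 10.20 t² − 36.49 t + 19.6 = 0.
Quadratic formula: t = (36.49 ± √531.60) / 20.4 = (36.49 ± 23.06) / 20.4 → t = 0.6583 s or 2.919 s.
The first (ascending) time is 0.6583 s.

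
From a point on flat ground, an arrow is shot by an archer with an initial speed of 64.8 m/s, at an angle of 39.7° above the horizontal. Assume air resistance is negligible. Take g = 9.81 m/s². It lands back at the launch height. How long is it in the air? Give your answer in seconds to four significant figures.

Horizontal component vₓ = 64.80 cos 39.7° = 49.86 m/s; vertical v_y0 = 64.80 sin 39.7° = 41.39 m/s.
Landing at launch height ⇒ T = 2 v_y0 / g = 2 × 41.39 / 9.81 = 8.439 s.

8.439 s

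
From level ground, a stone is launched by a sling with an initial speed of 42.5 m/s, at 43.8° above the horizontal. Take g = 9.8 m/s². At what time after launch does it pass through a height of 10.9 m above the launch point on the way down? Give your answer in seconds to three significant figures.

5.61 s

Horizontal component vₓ = 42.50 cos 43.8° = 30.67 m/s; vertical v_y0 = 42.50 sin 43.8° = 29.42 m/s.
Require v_y0 t − ½ g t² = 10.9, i.e. 4.900 t² − 29.42 t + 10.9 = 0.
Quadratic formula: t = (29.42 ± √651.67) / 9.80 = (29.42 ± 25.53) / 9.80 → t = 0.3968 s or 5.607 s.
The descending-branch root is 5.607 s.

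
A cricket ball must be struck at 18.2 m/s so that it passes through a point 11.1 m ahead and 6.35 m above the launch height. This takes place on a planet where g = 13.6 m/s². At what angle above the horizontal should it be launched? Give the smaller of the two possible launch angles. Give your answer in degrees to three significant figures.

46.5°

Trajectory: y = x tanθ − g x² (1 + tan²θ)/(2v₀²). With x = 11.1, y = 6.35, v₀ = 18.2, g = 13.6:
2.529 tan²θ − 11.1 tanθ + (8.879) = 0.
tanθ = [11.1 ± √(11.1² − 4 × 2.529 × (8.879))] / (2 × 2.529) = (11.1 ± 5.777) / 5.059, giving tanθ = 1.052 or 3.336.
θ = 46.46° or 73.31°; the smaller is 46.46°.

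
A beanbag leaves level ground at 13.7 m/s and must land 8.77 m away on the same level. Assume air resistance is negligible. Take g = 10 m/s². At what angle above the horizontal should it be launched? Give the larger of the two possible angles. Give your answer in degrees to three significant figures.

76.1°

R = v₀² sin 2θ / g gives sin 2θ = gR/v₀² = 10.0·8.77/13.7² = 0.4673.
2θ = 27.86° or 180° − 27.86° = 152.1°, so θ = 13.93° or 76.07°.
The larger angle is 76.07°.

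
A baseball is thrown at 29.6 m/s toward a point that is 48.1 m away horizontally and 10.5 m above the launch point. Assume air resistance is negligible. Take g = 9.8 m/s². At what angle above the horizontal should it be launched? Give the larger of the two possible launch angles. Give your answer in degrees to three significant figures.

Trajectory: y = x tanθ − g x² (1 + tan²θ)/(2v₀²). With x = 48.1, y = 10.5, v₀ = 29.6, g = 9.80:
12.94 tan²θ − 48.1 tanθ + (23.44) = 0.
tanθ = [48.1 ± √(48.1² − 4 × 12.94 × (23.44))] / (2 × 12.94) = (48.1 ± 33.17) / 25.88, giving tanθ = 0.5768 or 3.141.
θ = 29.98° or 72.34°; the larger is 72.34°.

72.3°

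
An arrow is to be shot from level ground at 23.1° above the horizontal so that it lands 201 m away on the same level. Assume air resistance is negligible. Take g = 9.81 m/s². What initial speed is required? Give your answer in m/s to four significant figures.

Level-ground range: R = v₀² sin(2θ)/g, so v₀ = √(gR / sin 2θ).
v₀ = √(9.81 × 201 / sin 46.20°) = √(1972 / 0.7218) = √2731.9 = 52.27 m/s.

52.27 m/s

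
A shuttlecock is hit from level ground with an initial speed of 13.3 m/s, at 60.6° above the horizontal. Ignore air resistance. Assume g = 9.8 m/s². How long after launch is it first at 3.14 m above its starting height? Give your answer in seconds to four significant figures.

0.3122 s

Resolve: vₓ = 13.30 cos 60.6° = 6.529 m/s and v_y0 = 13.30 sin 60.6° = 11.59 m/s.
Height y(t) = 11.59 t − 4.900 t² = 3.14 gives 4.900 t² − 11.59 t + 3.14 = 0.
Quadratic formula: t = (11.59 ± √72.718) / 9.80 = (11.59 ± 8.527) / 9.80 → t = 0.3122 s or 2.053 s.
The first (ascending) time is 0.3122 s.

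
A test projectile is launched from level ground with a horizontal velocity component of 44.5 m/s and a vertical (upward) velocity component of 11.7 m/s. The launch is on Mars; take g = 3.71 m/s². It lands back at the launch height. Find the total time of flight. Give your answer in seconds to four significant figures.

6.307 s

Landing at launch height ⇒ T = 2 v_y0 / g = 2 × 11.70 / 3.71 = 6.307 s.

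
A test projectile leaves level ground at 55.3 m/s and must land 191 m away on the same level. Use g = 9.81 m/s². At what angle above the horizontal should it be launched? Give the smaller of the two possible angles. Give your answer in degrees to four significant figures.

R = v₀² sin 2θ / g gives sin 2θ = gR/v₀² = 9.81·191/55.3² = 0.6127.
2θ = 37.79° or 180° − 37.79° = 142.2°, so θ = 18.89° or 71.11°.
The smaller angle is 18.89°.

18.89°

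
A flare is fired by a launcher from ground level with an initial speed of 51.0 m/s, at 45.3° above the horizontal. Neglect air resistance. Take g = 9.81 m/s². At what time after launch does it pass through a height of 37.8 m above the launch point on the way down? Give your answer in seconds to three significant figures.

Resolve: vₓ = 51.00 cos 45.3° = 35.87 m/s and v_y0 = 51.00 sin 45.3° = 36.25 m/s.
Set y = v_y0 t − ½ g t² = 37.8: 4.905 t² − 36.25 t + 37.8 = 0.
Quadratic formula: t = (36.25 ± √572.48) / 9.81 = (36.25 ± 23.93) / 9.81 → t = 1.256 s or 6.134 s.
The descending-branch root is 6.134 s.

6.13 s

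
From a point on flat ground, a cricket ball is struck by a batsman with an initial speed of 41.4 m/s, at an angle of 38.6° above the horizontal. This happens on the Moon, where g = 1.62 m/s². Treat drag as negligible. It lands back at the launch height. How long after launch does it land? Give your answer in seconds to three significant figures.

vₓ = 41.40 cos 38.6° = 32.35 m/s; v_y0 = 41.40 sin 38.6° = 25.83 m/s.
Time of flight on level ground: T = 2 v_y0 / g = 2 × 25.83 / 1.62 = 31.89 s.

31.9 s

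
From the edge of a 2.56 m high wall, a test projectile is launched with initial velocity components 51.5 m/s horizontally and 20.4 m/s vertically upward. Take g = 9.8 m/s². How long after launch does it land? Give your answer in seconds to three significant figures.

4.29 s

Vertical motion (up positive, ground at y = 0): 4.900 t² − (20.40) t − 2.56 = 0, so t = (20.40 + √(20.40² + 2·9.80·2.56)) / 9.80 = (20.40 + 21.59) / 9.80 = 4.285 s.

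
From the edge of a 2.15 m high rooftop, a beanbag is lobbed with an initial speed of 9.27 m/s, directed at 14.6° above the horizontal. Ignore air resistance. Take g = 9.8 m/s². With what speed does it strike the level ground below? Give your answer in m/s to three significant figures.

Resolve: vₓ = 9.270 cos 14.6° = 8.971 m/s and v_y0 = 9.270 sin 14.6° = 2.337 m/s.
With up positive and y = 0 at the ground: y(t) = 2.15 + (2.337) t − 4.900 t². Setting y = 0 and taking the positive root: t = [2.337 + √(2.337² + 2·9.80·2.15)] / 9.80 = (2.337 + 6.899) / 9.80 = 0.9424 s.
Vertical velocity at impact: v_y = v_y0 − g t = 2.337 − 9.80 × 0.9424 = −6.899 m/s.
Speed: |v| = √(vₓ² + v_y²) = √(8.971² + 6.899²) = 11.32 m/s.

11.3 m/s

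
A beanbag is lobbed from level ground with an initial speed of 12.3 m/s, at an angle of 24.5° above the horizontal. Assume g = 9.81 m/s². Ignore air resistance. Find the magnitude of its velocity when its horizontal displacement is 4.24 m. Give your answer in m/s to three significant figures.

11.3 m/s

Horizontal component vₓ = 12.30 cos 24.5° = 11.19 m/s; vertical v_y0 = 12.30 sin 24.5° = 5.101 m/s.
x = vₓ t ⇒ t = 4.24/11.19 = 0.3788 s.
Vertical velocity there: v_y = v_y0 − g t = 5.101 − 9.81 × 0.3788 = 1.384 m/s.
Speed: √(vₓ² + v_y²) = √(11.19² + 1.384²) = 11.28 m/s.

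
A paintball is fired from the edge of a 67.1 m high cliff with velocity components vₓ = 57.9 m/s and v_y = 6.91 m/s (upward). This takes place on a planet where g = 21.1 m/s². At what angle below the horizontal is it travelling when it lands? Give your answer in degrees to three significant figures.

With up positive and y = 0 at the ground: y(t) = 67.1 + (6.910) t − 10.55 t². Setting y = 0 and taking the positive root: t = [6.910 + √(6.910² + 2·21.1·67.1)] / 21.1 = (6.910 + 53.66) / 21.1 = 2.871 s.
At impact: v_y = v_y0 − g t = −53.66 m/s; vₓ = 57.90 m/s.
Angle below horizontal: arctan(|v_y|/vₓ) = arctan(53.66/57.90) = 42.82°.

42.8°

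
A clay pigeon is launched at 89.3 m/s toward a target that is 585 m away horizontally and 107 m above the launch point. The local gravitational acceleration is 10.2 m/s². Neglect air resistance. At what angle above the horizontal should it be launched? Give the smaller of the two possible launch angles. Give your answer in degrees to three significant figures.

Trajectory: y = x tanθ − g x² (1 + tan²θ)/(2v₀²). With x = 585, y = 107, v₀ = 89.3, g = 10.2:
218.9 tan²θ − 585 tanθ + (325.9) = 0.
tanθ = [585 ± √(585² − 4 × 218.9 × (325.9))] / (2 × 218.9) = (585 ± 238.6) / 437.7, giving tanθ = 0.7913 or 1.882.
θ = 38.35° or 62.01°; the smaller is 38.35°.

38.4°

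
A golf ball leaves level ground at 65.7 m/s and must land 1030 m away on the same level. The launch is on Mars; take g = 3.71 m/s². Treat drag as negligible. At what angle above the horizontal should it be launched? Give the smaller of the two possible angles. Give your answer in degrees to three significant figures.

31.1°

R = v₀² sin 2θ / g gives sin 2θ = gR/v₀² = 3.71·1030/65.7² = 0.8853.
2θ = 62.29° or 180° − 62.29° = 117.7°, so θ = 31.14° or 58.86°.
The smaller angle is 31.14°.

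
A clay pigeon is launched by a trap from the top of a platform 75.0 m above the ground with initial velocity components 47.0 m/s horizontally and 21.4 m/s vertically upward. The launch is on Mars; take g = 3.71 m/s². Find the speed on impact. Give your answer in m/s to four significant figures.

The projectile lands when y = 75.0 + (21.40) t − ½·3.71·t² = 0. Positive root: t = (21.40 + √(21.40² + 2·3.71·75.0)) / 3.71 = (21.40 + 31.85) / 3.71 = 14.35 s.
Vertical velocity at impact: v_y = v_y0 − g t = 21.40 − 3.71 × 14.35 = −31.85 m/s.
Speed: |v| = √(vₓ² + v_y²) = √(47.00² + 31.85²) = 56.78 m/s.

56.78 m/s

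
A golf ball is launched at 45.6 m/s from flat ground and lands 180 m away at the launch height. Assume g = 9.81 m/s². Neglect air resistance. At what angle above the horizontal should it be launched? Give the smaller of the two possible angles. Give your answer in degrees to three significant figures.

R = v₀² sin 2θ / g gives sin 2θ = gR/v₀² = 9.81·180/45.6² = 0.8492.
2θ = 58.13° or 180° − 58.13° = 121.9°, so θ = 29.06° or 60.94°.
The smaller angle is 29.06°.

29.1°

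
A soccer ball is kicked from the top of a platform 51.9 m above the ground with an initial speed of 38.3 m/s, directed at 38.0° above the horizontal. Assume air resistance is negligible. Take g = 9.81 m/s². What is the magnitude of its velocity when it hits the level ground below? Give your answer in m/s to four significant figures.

49.85 m/s

Components: vₓ = 38.30 cos 38.0° = 30.18 m/s, v_y0 = 38.30 sin 38.0° = 23.58 m/s.
Vertical motion (up positive, ground at y = 0): 4.905 t² − (23.58) t − 51.9 = 0, so t = (23.58 + √(23.58² + 2·9.81·51.9)) / 9.81 = (23.58 + 39.68) / 9.81 = 6.448 s.
Vertical velocity at impact: v_y = v_y0 − g t = 23.58 − 9.81 × 6.448 = −39.68 m/s.
Speed: |v| = √(vₓ² + v_y²) = √(30.18² + 39.68²) = 49.85 m/s.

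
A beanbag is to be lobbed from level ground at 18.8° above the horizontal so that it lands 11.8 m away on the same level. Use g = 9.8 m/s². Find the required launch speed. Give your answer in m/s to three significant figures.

13.8 m/s

From R = (v₀² / g) sin 2θ: v₀ = √(gR / sin 2θ).
v₀ = √(9.80 × 11.8 / sin 37.60°) = √(115.6 / 0.6101) = √189.53 = 13.77 m/s.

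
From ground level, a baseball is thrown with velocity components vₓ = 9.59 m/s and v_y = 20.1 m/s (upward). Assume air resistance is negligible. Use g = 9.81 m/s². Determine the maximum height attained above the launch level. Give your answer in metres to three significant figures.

20.6 m

Maximum height: H = v_y0² / (2g) = 20.10² / (2 × 9.81) = 20.59 m.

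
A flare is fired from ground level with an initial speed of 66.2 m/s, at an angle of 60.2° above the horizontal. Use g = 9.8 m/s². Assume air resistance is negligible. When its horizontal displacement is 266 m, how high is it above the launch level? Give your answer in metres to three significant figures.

144 m

Resolve: vₓ = 66.20 cos 60.2° = 32.90 m/s and v_y0 = 66.20 sin 60.2° = 57.45 m/s.
At x = 266 m, t = x/vₓ = 266/32.90 = 8.085 s.
Height: y = v_y0 t − ½ g t² = 57.45 × 8.085 − 4.900 × 8.085² = 464.5 − 320.3 = 144.1 m.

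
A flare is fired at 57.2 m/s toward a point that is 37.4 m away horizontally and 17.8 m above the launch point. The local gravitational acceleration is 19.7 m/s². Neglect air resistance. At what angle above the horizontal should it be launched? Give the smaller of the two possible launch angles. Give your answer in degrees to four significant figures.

Trajectory: y = x tanθ − g x² (1 + tan²θ)/(2v₀²). With x = 37.4, y = 17.8, v₀ = 57.2, g = 19.7:
4.211 tan²θ − 37.4 tanθ + (22.01) = 0.
tanθ = [37.4 ± √(37.4² − 4 × 4.211 × (22.01))] / (2 × 4.211) = (37.4 ± 32.06) / 8.422, giving tanθ = 0.6338 or 8.248.
θ = 32.36° or 83.09°; the smaller is 32.36°.

32.36°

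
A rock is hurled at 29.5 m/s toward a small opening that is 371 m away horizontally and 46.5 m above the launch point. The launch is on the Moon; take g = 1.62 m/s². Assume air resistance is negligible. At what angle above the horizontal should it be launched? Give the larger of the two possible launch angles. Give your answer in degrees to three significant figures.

Trajectory: y = x tanθ − g x² (1 + tan²θ)/(2v₀²). With x = 371, y = 46.5, v₀ = 29.5, g = 1.62:
128.1 tan²θ − 371 tanθ + (174.6) = 0.
tanθ = [371 ± √(371² − 4 × 128.1 × (174.6))] / (2 × 128.1) = (371 ± 219.5) / 256.2, giving tanθ = 0.5914 or 2.304.
θ = 30.60° or 66.54°; the larger is 66.54°.

66.5°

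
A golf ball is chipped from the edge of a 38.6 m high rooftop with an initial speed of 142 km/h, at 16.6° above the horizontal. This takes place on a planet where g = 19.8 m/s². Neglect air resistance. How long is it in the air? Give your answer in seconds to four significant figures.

2.624 s

Convert: 142 km/h = 142/3.6 = 39.44 m/s.
Horizontal component vₓ = 39.44 cos 16.6° = 37.80 m/s; vertical v_y0 = 39.44 sin 16.6° = 11.27 m/s.
With up positive and y = 0 at the ground: y(t) = 38.6 + (11.27) t − 9.900 t². Setting y = 0 and taking the positive root: t = [11.27 + √(11.27² + 2·19.8·38.6)] / 19.8 = (11.27 + 40.69) / 19.8 = 2.624 s.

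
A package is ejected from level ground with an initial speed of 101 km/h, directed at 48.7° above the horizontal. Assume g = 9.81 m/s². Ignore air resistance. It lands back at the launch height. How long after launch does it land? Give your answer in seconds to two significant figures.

Convert: 101 km/h = 101/3.6 = 28.06 m/s.
vₓ = 28.06 cos 48.7° = 18.52 m/s; v_y0 = 28.06 sin 48.7° = 21.08 m/s.
Time of flight on level ground: T = 2 v_y0 / g = 2 × 21.08 / 9.81 = 4.297 s.

4.3 s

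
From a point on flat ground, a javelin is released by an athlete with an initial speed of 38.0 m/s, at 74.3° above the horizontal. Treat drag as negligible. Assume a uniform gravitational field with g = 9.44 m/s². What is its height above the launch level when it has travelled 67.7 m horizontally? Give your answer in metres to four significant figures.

Horizontal component vₓ = 38.00 cos 74.3° = 10.28 m/s; vertical v_y0 = 38.00 sin 74.3° = 36.58 m/s.
Time to reach x = 67.7 m: t = x/vₓ = 67.7/10.28 = 6.584 s.
Height: y = v_y0 t − ½ g t² = 36.58 × 6.584 − 4.720 × 6.584² = 240.9 − 204.6 = 36.26 m.

36.26 m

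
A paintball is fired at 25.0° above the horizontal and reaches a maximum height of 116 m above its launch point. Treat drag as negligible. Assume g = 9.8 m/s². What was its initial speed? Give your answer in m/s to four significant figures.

112.8 m/s

At the peak v_y = 0, so v_y0 = √(2gH) = √(2 × 9.80 × 116) = 47.68 m/s.
v_y0 = v₀ sin θ ⇒ v₀ = 47.68 / sin 25.0° = 112.8 m/s.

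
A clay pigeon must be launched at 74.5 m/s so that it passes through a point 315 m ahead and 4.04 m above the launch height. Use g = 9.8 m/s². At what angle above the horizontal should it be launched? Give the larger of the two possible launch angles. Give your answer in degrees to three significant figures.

Trajectory: y = x tanθ − g x² (1 + tan²θ)/(2v₀²). With x = 315, y = 4.04, v₀ = 74.5, g = 9.80:
87.60 tan²θ − 315 tanθ + (91.64) = 0.
tanθ = [315 ± √(315² − 4 × 87.60 × (91.64))] / (2 × 87.60) = (315 ± 259.1) / 175.2, giving tanθ = 0.3193 or 3.277.
θ = 17.71° or 73.03°; the larger is 73.03°.

73.0°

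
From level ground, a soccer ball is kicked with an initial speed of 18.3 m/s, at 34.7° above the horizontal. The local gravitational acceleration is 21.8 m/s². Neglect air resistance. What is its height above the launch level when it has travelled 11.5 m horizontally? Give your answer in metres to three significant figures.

Resolve: vₓ = 18.30 cos 34.7° = 15.05 m/s and v_y0 = 18.30 sin 34.7° = 10.42 m/s.
x = vₓ t ⇒ t = 11.5/15.05 = 0.7644 s.
Height: y = v_y0 t − ½ g t² = 10.42 × 0.7644 − 10.90 × 0.7644² = 7.963 − 6.368 = 1.595 m.

1.59 m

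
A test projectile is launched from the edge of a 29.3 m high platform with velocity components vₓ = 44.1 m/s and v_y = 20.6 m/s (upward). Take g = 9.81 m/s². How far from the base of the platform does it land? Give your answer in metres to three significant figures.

With up positive and y = 0 at the ground: y(t) = 29.3 + (20.60) t − 4.905 t². Setting y = 0 and taking the positive root: t = [20.60 + √(20.60² + 2·9.81·29.3)] / 9.81 = (20.60 + 31.61) / 9.81 = 5.322 s.
Horizontal distance: R = vₓ t = 44.10 × 5.322 = 234.7 m.

235 m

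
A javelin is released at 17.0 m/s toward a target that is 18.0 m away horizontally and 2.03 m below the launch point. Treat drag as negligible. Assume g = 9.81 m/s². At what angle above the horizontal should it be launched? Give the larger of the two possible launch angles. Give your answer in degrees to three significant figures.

71.9°

Trajectory: y = x tanθ − g x² (1 + tan²θ)/(2v₀²). With x = 18.0, y = −2.03, v₀ = 17.0, g = 9.81:
5.499 tan²θ − 18.0 tanθ + (3.469) = 0.
tanθ = [18.0 ± √(18.0² − 4 × 5.499 × (3.469))] / (2 × 5.499) = (18.0 ± 15.74) / 11.00, giving tanθ = 0.2056 or 3.068.
θ = 11.62° or 71.94°; the larger is 71.94°.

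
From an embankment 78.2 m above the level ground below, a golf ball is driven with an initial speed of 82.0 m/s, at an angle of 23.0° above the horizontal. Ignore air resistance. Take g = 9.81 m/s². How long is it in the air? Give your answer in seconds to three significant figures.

vₓ = 82.00 cos 23.0° = 75.48 m/s; v_y0 = 82.00 sin 23.0° = 32.04 m/s.
The projectile lands when y = 78.2 + (32.04) t − ½·9.81·t² = 0. Positive root: t = (32.04 + √(32.04² + 2·9.81·78.2)) / 9.81 = (32.04 + 50.60) / 9.81 = 8.425 s.

8.42 s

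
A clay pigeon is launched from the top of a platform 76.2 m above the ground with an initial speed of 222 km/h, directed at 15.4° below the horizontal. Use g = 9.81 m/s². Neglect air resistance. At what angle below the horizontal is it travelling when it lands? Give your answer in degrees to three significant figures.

Convert: 222 km/h = 222/3.6 = 61.67 m/s.
Resolve: vₓ = 61.67 cos 15.4° = 59.45 m/s and v_y0 = −16.38 m/s (downward).
With up positive and y = 0 at the ground: y(t) = 76.2 + (−16.38) t − 4.905 t². Setting y = 0 and taking the positive root: t = [−16.38 + √(16.38² + 2·9.81·76.2)] / 9.81 = (−16.38 + 41.99) / 9.81 = 2.611 s.
At impact: v_y = v_y0 − g t = −41.99 m/s; vₓ = 59.45 m/s.
Angle below horizontal: arctan(|v_y|/vₓ) = arctan(41.99/59.45) = 35.23°.

35.2°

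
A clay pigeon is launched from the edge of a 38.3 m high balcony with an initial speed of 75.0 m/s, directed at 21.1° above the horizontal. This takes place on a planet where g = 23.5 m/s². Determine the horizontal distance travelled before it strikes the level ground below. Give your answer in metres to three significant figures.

Resolve: vₓ = 75.00 cos 21.1° = 69.97 m/s and v_y0 = 75.00 sin 21.1° = 27.00 m/s.
Vertical motion (up positive, ground at y = 0): 11.75 t² − (27.00) t − 38.3 = 0, so t = (27.00 + √(27.00² + 2·23.5·38.3)) / 23.5 = (27.00 + 50.29) / 23.5 = 3.289 s.
Horizontal distance: R = vₓ t = 69.97 × 3.289 = 230.1 m.

230 m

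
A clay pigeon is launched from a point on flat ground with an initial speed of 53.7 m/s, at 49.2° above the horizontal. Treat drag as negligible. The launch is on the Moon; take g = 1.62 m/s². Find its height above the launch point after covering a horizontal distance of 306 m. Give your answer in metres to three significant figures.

Resolve: vₓ = 53.70 cos 49.2° = 35.09 m/s and v_y0 = 53.70 sin 49.2° = 40.65 m/s.
x = vₓ t ⇒ t = 306/35.09 = 8.721 s.
Height: y = v_y0 t − ½ g t² = 40.65 × 8.721 − 0.8100 × 8.721² = 354.5 − 61.60 = 292.9 m.

293 m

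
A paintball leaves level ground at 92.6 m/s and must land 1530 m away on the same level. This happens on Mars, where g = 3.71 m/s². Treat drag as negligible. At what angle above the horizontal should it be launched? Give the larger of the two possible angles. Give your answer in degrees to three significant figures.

69.3°

Level-ground range R = v₀² sin(2θ)/g ⇒ sin(2θ) = gR/v₀² = 3.71 × 1530 / 92.6² = 0.6620.
2θ = 41.45° or 180° − 41.45° = 138.5°, so θ = 20.73° or 69.27°.
The larger angle is 69.27°.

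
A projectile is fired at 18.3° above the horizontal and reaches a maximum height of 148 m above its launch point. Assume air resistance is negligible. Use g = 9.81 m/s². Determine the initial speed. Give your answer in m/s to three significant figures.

172 m/s

At the peak v_y = 0, so v_y0 = √(2gH) = √(2 × 9.81 × 148) = 53.89 m/s.
v_y0 = v₀ sin θ ⇒ v₀ = 53.89 / sin 18.3° = 171.6 m/s.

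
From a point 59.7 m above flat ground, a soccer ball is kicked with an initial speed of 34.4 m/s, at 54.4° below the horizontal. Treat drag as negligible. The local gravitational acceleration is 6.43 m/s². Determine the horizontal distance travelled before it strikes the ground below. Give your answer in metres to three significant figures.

35.5 m

Components: vₓ = 34.40 cos 54.4° = 20.03 m/s, v_y0 = −27.97 m/s (downward).
With up positive and y = 0 at the ground: y(t) = 59.7 + (−27.97) t − 3.215 t². Setting y = 0 and taking the positive root: t = [−27.97 + √(27.97² + 2·6.43·59.7)] / 6.43 = (−27.97 + 39.37) / 6.43 = 1.773 s.
Horizontal distance: R = vₓ t = 20.03 × 1.773 = 35.51 m.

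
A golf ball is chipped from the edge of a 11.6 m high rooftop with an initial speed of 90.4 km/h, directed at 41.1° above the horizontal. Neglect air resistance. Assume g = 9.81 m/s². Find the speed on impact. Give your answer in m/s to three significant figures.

Convert: 90.4 km/h = 90.4/3.6 = 25.11 m/s.
Components: vₓ = 25.11 cos 41.1° = 18.92 m/s, v_y0 = 25.11 sin 41.1° = 16.51 m/s.
With up positive and y = 0 at the ground: y(t) = 11.6 + (16.51) t − 4.905 t². Setting y = 0 and taking the positive root: t = [16.51 + √(16.51² + 2·9.81·11.6)] / 9.81 = (16.51 + 22.36) / 9.81 = 3.962 s.
Vertical velocity at impact: v_y = v_y0 − g t = 16.51 − 9.81 × 3.962 = −22.36 m/s.
Speed: |v| = √(vₓ² + v_y²) = √(18.92² + 22.36²) = 29.29 m/s.

29.3 m/s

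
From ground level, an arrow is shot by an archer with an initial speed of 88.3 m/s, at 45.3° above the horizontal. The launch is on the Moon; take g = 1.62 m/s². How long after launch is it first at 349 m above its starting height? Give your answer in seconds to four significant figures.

6.030 s

Horizontal component vₓ = 88.30 cos 45.3° = 62.11 m/s; vertical v_y0 = 88.30 sin 45.3° = 62.76 m/s.
Height y(t) = 62.76 t − 0.8100 t² = 349 gives 0.8100 t² − 62.76 t + 349 = 0.
t = [62.76 ± √(62.76² − 2·1.62·349)] / 1.62 = (62.76 ± 53.00) / 1.62, so t = 6.030 s or t = 71.46 s.
The first (ascending) time is 6.030 s.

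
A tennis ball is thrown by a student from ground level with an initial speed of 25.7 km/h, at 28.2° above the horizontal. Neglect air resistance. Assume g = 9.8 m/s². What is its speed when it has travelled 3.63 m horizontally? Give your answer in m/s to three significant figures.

Convert: 25.7 km/h = 25.7/3.6 = 7.139 m/s.
Resolve: vₓ = 7.139 cos 28.2° = 6.292 m/s and v_y0 = 7.139 sin 28.2° = 3.373 m/s.
Time to reach x = 3.63 m: t = x/vₓ = 3.63/6.292 = 0.5770 s.
Vertical velocity there: v_y = v_y0 − g t = 3.373 − 9.80 × 0.5770 = −2.281 m/s.
Speed: √(vₓ² + v_y²) = √(6.292² + 2.281²) = 6.692 m/s.

6.69 m/s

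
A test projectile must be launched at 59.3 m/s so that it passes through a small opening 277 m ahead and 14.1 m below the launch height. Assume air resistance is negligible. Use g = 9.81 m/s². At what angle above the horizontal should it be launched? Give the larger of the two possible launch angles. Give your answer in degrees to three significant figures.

65.5°

Trajectory: y = x tanθ − g x² (1 + tan²θ)/(2v₀²). With x = 277, y = −14.1, v₀ = 59.3, g = 9.81:
107.0 tan²θ − 277 tanθ + (92.93) = 0.
tanθ = [277 ± √(277² − 4 × 107.0 × (92.93))] / (2 × 107.0) = (277 ± 192.2) / 214.1, giving tanθ = 0.3961 or 2.192.
θ = 21.61° or 65.48°; the larger is 65.48°.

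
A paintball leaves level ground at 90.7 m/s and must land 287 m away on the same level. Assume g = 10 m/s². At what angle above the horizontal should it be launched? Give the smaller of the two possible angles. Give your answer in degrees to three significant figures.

10.2°

R = v₀² sin 2θ / g gives sin 2θ = gR/v₀² = 10.0·287/90.7² = 0.3489.
2θ = 20.42° or 180° − 20.42° = 159.6°, so θ = 10.21° or 79.79°.
The smaller angle is 10.21°.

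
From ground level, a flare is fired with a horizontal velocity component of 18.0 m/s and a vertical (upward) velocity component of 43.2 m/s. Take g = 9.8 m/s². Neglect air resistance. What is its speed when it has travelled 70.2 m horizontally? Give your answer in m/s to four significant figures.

18.68 m/s

x = vₓ t ⇒ t = 70.2/18.00 = 3.900 s.
Vertical velocity there: v_y = v_y0 − g t = 43.20 − 9.80 × 3.900 = 4.980 m/s.
Speed: √(vₓ² + v_y²) = √(18.00² + 4.980²) = 18.68 m/s.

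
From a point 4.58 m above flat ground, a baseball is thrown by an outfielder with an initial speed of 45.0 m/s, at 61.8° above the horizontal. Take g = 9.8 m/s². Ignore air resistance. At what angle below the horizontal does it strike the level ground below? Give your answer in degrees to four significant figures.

Horizontal component vₓ = 45.00 cos 61.8° = 21.26 m/s; vertical v_y0 = 45.00 sin 61.8° = 39.66 m/s.
Vertical motion (up positive, ground at y = 0): 4.900 t² − (39.66) t − 4.58 = 0, so t = (39.66 + √(39.66² + 2·9.80·4.58)) / 9.80 = (39.66 + 40.77) / 9.80 = 8.207 s.
At impact: v_y = v_y0 − g t = −40.77 m/s; vₓ = 21.26 m/s.
Angle below horizontal: arctan(|v_y|/vₓ) = arctan(40.77/21.26) = 62.46°.

62.46°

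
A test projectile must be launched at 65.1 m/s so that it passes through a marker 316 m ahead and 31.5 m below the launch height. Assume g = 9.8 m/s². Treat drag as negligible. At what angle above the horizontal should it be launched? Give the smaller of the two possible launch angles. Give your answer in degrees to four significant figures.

Trajectory: y = x tanθ − g x² (1 + tan²θ)/(2v₀²). With x = 316, y = −31.5, v₀ = 65.1, g = 9.80:
115.5 tan²θ − 316 tanθ + (83.95) = 0.
tanθ = [316 ± √(316² − 4 × 115.5 × (83.95))] / (2 × 115.5) = (316 ± 247.2) / 230.9, giving tanθ = 0.2982 or 2.439.
θ = 16.60° or 67.71°; the smaller is 16.60°.

16.60°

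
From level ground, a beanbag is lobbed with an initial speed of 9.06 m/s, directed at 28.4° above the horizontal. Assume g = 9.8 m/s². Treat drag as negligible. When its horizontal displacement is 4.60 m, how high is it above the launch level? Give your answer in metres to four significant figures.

Components: vₓ = 9.060 cos 28.4° = 7.970 m/s, v_y0 = 9.060 sin 28.4° = 4.309 m/s.
x = vₓ t ⇒ t = 4.60/7.970 = 0.5772 s.
Height: y = v_y0 t − ½ g t² = 4.309 × 0.5772 − 4.900 × 0.5772² = 2.487 − 1.632 = 0.8548 m.

0.8548 m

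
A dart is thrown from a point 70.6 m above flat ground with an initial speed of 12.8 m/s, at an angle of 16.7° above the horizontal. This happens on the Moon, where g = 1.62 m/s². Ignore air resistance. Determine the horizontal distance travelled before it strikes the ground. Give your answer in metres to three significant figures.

146 m

Resolve: vₓ = 12.80 cos 16.7° = 12.26 m/s and v_y0 = 12.80 sin 16.7° = 3.678 m/s.
Vertical motion (up positive, ground at y = 0): 0.8100 t² − (3.678) t − 70.6 = 0, so t = (3.678 + √(3.678² + 2·1.62·70.6)) / 1.62 = (3.678 + 15.57) / 1.62 = 11.88 s.
Horizontal distance: R = vₓ t = 12.26 × 11.88 = 145.6 m.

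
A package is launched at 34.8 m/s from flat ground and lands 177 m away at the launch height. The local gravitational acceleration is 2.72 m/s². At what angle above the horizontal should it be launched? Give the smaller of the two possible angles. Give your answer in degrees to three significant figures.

Level-ground range R = v₀² sin(2θ)/g ⇒ sin(2θ) = gR/v₀² = 2.72 × 177 / 34.8² = 0.3975.
2θ = 23.42° or 180° − 23.42° = 156.6°, so θ = 11.71° or 78.29°.
The smaller angle is 11.71°.

11.7°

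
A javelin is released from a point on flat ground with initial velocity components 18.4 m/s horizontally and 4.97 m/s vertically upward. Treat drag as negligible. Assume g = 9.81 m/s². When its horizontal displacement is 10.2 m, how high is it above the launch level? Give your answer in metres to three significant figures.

Time to reach x = 10.2 m: t = x/vₓ = 10.2/18.40 = 0.5543 s.
Height: y = v_y0 t − ½ g t² = 4.970 × 0.5543 − 4.905 × 0.5543² = 2.755 − 1.507 = 1.248 m.

1.25 m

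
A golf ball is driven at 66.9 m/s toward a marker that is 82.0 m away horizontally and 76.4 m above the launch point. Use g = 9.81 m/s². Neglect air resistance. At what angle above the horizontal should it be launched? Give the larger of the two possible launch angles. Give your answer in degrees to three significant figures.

Trajectory: y = x tanθ − g x² (1 + tan²θ)/(2v₀²). With x = 82.0, y = 76.4, v₀ = 66.9, g = 9.81:
7.369 tan²θ − 82.0 tanθ + (83.77) = 0.
tanθ = [82.0 ± √(82.0² − 4 × 7.369 × (83.77))] / (2 × 7.369) = (82.0 ± 65.23) / 14.74, giving tanθ = 1.138 or 9.990.
θ = 48.69° or 84.28°; the larger is 84.28°.

84.3°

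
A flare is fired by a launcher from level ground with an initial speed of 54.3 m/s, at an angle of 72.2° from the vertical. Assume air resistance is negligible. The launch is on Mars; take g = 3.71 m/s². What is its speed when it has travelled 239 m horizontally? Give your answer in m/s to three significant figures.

Horizontal component vₓ = 54.30 sin 72.2° = 51.70 m/s; vertical v_y0 = 54.30 cos 72.2° = 16.60 m/s.
x = vₓ t ⇒ t = 239/51.70 = 4.623 s.
Vertical velocity there: v_y = v_y0 − g t = 16.60 − 3.71 × 4.623 = −0.5512 m/s.
Speed: √(vₓ² + v_y²) = √(51.70² + 0.5512²) = 51.70 m/s.

51.7 m/s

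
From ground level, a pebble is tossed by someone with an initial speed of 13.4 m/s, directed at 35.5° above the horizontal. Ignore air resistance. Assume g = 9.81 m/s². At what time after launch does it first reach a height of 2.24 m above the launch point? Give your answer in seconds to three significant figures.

Components: vₓ = 13.40 cos 35.5° = 10.91 m/s, v_y0 = 13.40 sin 35.5° = 7.781 m/s.
Height y(t) = 7.781 t − 4.905 t² = 2.24 gives 4.905 t² − 7.781 t + 2.24 = 0.
t = [7.781 ± √(7.781² − 2·9.81·2.24)] / 9.81 = (7.781 ± 4.075) / 9.81, so t = 0.3779 s or t = 1.209 s.
The first (ascending) time is 0.3779 s.

0.378 s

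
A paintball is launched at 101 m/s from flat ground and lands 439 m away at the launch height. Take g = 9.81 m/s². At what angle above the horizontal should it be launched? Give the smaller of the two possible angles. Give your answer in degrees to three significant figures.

From R = (v₀²/g) sin 2θ: sin 2θ = 9.81 × 439 / 10201 = 0.4222.
2θ = 24.97° or 180° − 24.97° = 155.0°, so θ = 12.49° or 77.51°.
The smaller angle is 12.49°.

12.5°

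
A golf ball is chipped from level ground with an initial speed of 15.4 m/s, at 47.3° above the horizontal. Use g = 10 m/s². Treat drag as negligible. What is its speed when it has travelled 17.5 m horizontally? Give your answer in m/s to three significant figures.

Resolve: vₓ = 15.40 cos 47.3° = 10.44 m/s and v_y0 = 15.40 sin 47.3° = 11.32 m/s.
Time to reach x = 17.5 m: t = x/vₓ = 17.5/10.44 = 1.676 s.
Vertical velocity there: v_y = v_y0 − g t = 11.32 − 10.0 × 1.676 = −5.439 m/s.
Speed: √(vₓ² + v_y²) = √(10.44² + 5.439²) = 11.78 m/s.

11.8 m/s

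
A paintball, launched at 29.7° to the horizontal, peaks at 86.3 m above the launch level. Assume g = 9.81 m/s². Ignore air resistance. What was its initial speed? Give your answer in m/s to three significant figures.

At the peak v_y = 0, so v_y0 = √(2gH) = √(2 × 9.81 × 86.3) = 41.15 m/s.
v_y0 = v₀ sin θ ⇒ v₀ = 41.15 / sin 29.7° = 83.05 m/s.

83.1 m/s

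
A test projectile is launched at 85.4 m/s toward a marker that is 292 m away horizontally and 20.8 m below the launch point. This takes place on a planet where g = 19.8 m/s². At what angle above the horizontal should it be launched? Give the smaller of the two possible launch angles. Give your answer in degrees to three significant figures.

Trajectory: y = x tanθ − g x² (1 + tan²θ)/(2v₀²). With x = 292, y = −20.8, v₀ = 85.4, g = 19.8:
115.7 tan²θ − 292 tanθ + (94.94) = 0.
tanθ = [292 ± √(292² − 4 × 115.7 × (94.94))] / (2 × 115.7) = (292 ± 203.2) / 231.5, giving tanθ = 0.3834 or 2.139.
θ = 20.98° or 64.95°; the smaller is 20.98°.

21.0°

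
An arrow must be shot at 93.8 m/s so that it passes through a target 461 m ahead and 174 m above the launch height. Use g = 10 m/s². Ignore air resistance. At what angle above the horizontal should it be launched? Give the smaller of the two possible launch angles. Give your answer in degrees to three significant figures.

39.1°

Trajectory: y = x tanθ − g x² (1 + tan²θ)/(2v₀²). With x = 461, y = 174, v₀ = 93.8, g = 10.0:
120.8 tan²θ − 461 tanθ + (294.8) = 0.
tanθ = [461 ± √(461² − 4 × 120.8 × (294.8))] / (2 × 120.8) = (461 ± 264.8) / 241.5, giving tanθ = 0.8123 or 3.005.
θ = 39.09° or 71.59°; the smaller is 39.09°.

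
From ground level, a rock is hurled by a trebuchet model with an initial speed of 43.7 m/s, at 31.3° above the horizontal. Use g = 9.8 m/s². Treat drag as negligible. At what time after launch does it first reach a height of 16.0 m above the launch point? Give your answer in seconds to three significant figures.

Resolve: vₓ = 43.70 cos 31.3° = 37.34 m/s and v_y0 = 43.70 sin 31.3° = 22.70 m/s.
Require v_y0 t − ½ g t² = 16.0, i.e. 4.900 t² − 22.70 t + 16.0 = 0.
Quadratic formula: t = (22.70 ± √201.83) / 9.80 = (22.70 ± 14.21) / 9.80 → t = 0.8670 s or 3.766 s.
The first (ascending) time is 0.8670 s.

0.867 s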